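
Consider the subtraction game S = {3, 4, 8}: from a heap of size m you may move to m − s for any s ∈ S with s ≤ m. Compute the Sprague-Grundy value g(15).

Compute g(0), g(1), … for moves {3, 4, 8}:
k:     0  1  2  3  4  5  6  7  8  9 10 11 12 13 14 15
g(k):  0  0  0  1  1  1  2  0  2  3  1  3  0  0  0  1
So g(15) = 1.

1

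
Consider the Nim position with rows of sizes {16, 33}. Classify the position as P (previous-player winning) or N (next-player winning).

N-position

Nim-sum: 16 XOR 33 = 49.
The nim-sum is 49 ≠ 0, so this is an N-position: the player to move can win.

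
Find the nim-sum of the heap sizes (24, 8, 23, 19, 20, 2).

2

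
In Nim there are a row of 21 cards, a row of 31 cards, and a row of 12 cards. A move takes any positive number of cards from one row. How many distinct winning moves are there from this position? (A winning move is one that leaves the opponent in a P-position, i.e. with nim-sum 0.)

3

Bitwise XOR of the heap sizes:
  10101  (21)
  11111  (31)
  01100  (12)
  -----
  00110  (6)
The overall nim-sum is X = 6. A row of size p has a winning move iff p XOR X < p (reduce it to p XOR X).
  21: 21 XOR 6 = 19 < 21 — winning move (to 19).
  31: 31 XOR 6 = 25 < 31 — winning move (to 25).
  12: 12 XOR 6 = 10 < 12 — winning move (to 10).
That gives 3 winning moves.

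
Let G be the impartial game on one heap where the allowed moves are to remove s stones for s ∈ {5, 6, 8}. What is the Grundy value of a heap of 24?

Grundy values for subtraction set {5, 6, 8}:
k:     0  1  2  3  4  5  6  7  8  9 10 11 12 13 14 15 16 17 18 19 20 21 22 23 24
g(k):  0  0  0  0  0  1  1  1  1  1  2  2  2  0  0  0  0  0  1  1  1  1  1  2  2
So g(24) = 2.

2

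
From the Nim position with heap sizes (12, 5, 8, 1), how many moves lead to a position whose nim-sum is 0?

0

Nim-sum: 12 ^ 5 ^ 8 ^ 1 = 0.
The nim-sum is already 0, so every move leaves a nonzero nim-sum — there are no winning moves.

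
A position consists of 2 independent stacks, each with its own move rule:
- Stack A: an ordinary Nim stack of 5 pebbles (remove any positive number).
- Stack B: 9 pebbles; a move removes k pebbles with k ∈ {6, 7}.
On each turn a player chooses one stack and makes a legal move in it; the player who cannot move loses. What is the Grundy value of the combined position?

Stack A is a plain Nim stack of size 5, so its Grundy value is 5.
Grundy values for stack B (subtraction set {6, 7}):
k:     0  1  2  3  4  5  6  7  8  9
g(k):  0  0  0  0  0  0  1  1  1  1
So g(9) = 1.
By the Sprague-Grundy theorem, the Grundy value of a sum of independent games is the XOR of the component values.
Combined value = 5 XOR 1 = 4.

4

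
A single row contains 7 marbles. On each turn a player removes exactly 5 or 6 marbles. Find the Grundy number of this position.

1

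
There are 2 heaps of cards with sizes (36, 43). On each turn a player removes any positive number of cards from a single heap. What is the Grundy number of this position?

15

Compute the nim-sum pairwise:
36 ⊕ 43 = 15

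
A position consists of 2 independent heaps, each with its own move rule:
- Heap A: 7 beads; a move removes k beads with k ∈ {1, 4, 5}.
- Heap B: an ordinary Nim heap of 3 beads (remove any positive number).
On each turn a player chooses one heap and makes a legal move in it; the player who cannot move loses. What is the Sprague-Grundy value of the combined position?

0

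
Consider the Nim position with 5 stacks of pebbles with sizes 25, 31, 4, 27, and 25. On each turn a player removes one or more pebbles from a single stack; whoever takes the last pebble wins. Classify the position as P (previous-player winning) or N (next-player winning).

Nim-sum: 25 ⊕ 31 ⊕ 4 ⊕ 27 ⊕ 25 = 0.
The nim-sum is 0, so this is a P-position: the player to move is in a losing position under optimal play.

P-position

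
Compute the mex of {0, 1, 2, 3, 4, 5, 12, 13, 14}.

6

The values 0, 1, 2, 3, 4, 5 are all present; 6 is the first non-negative integer missing from the set.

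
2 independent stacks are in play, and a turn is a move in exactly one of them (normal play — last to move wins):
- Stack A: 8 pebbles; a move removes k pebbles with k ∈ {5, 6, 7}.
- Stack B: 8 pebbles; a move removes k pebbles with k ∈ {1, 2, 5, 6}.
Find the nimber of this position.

For stack A, compute g(0), g(1), … with moves {5, 6, 7}:
k:     0  1  2  3  4  5  6  7  8
g(k):  0  0  0  0  0  1  1  1  1
So g(8) = 1.
Grundy values for stack B (subtraction set {1, 2, 5, 6}):
g(0) = mex{} = 0
g(1) = mex{0} = 1
g(2) = mex{0,1} = 2
g(3) = mex{1,2} = 0
g(4) = mex{0,2} = 1
g(5) = mex{0,1} = 2
g(6) = mex{0,1,2} = 3
g(7) = mex{1,2,3} = 0
g(8) = mex{0,2,3} = 1
So g(8) = 1.
By the Sprague-Grundy theorem, the Grundy value of a sum of independent games is the XOR of the component values.
Combined value = 1 XOR 1 = 0.

0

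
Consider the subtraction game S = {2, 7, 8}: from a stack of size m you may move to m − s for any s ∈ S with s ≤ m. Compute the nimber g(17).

1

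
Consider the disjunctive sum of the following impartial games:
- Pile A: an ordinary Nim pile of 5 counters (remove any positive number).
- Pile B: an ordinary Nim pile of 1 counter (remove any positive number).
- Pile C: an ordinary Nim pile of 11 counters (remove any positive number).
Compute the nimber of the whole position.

15

Pile A is a plain Nim pile of size 5, so its Grundy value is 5.
Pile B is a plain Nim pile of size 1, so its Grundy value is 1.
Pile C is a plain Nim pile of size 11, so its Grundy value is 11.
By the Sprague-Grundy theorem, the Grundy value of a sum of independent games is the XOR of the component values.
Combined value = 5 XOR 1 XOR 11 = 15.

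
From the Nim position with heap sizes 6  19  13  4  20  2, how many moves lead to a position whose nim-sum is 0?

Nim-sum: 6 ⊕ 19 ⊕ 13 ⊕ 4 ⊕ 20 ⊕ 2 = 10.
The overall nim-sum is X = 10. A heap of size p has a winning move iff p XOR X < p (reduce it to p XOR X).
  6: 6 XOR 10 = 12 ≥ 6 — no move.
  19: 19 XOR 10 = 25 ≥ 19 — no move.
  13: 13 XOR 10 = 7 < 13 — winning move (to 7).
  4: 4 XOR 10 = 14 ≥ 4 — no move.
  20: 20 XOR 10 = 30 ≥ 20 — no move.
  2: 2 XOR 10 = 8 ≥ 2 — no move.
That gives 1 winning move.

1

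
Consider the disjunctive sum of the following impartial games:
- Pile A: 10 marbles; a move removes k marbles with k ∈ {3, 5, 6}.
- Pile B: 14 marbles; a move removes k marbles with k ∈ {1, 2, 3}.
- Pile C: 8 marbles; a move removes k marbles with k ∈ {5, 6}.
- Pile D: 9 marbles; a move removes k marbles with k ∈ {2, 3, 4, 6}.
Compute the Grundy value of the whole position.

3

Grundy values for pile A (subtraction set {3, 5, 6}):
k:     0  1  2  3  4  5  6  7  8  9 10
g(k):  0  0  0  1  1  1  2  2  2  0  0
So g(10) = 0.
Build the Grundy sequence for pile B with g(k) = mex{g(k−s) : s ∈ {1, 2, 3}, s ≤ k}:
g(0) = mex{} = 0
g(1) = mex{0} = 1
g(2) = mex{0,1} = 2
g(3) = mex{0,1,2} = 3
g(4) = mex{1,2,3} = 0
g(5) = mex{0,2,3} = 1
g(6) = mex{0,1,3} = 2
g(7) = mex{0,1,2} = 3
g(8) = mex{1,2,3} = 0
g(9) = mex{0,2,3} = 1
g(10) = mex{0,1,3} = 2
g(11) = mex{0,1,2} = 3
g(12) = mex{1,2,3} = 0
g(13) = mex{0,2,3} = 1
g(14) = mex{0,1,3} = 2
So g(14) = 2.
Build the Grundy sequence for pile C with g(k) = mex{g(k−s) : s ∈ {5, 6}, s ≤ k}:
k:     0  1  2  3  4  5  6  7  8
g(k):  0  0  0  0  0  1  1  1  1
So g(8) = 1.
For pile D, compute g(0), g(1), … with moves {2, 3, 4, 6}:
g(0) = mex{} = 0
g(1) = mex{} = 0
g(2) = mex{0} = 1
g(3) = mex{0} = 1
g(4) = mex{0,1} = 2
g(5) = mex{0,1} = 2
g(6) = mex{0,1,2} = 3
g(7) = mex{0,1,2} = 3
g(8) = mex{1,2,3} = 0
g(9) = mex{1,2,3} = 0
So g(9) = 0.
The value of a disjunctive sum is the nim-sum of the parts.
Combined value = 0 XOR 2 XOR 1 XOR 0 = 3.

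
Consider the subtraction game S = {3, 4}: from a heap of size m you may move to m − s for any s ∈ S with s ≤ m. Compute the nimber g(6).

2

Build the Grundy sequence with g(k) = mex{g(k−s) : s ∈ {3, 4}, s ≤ k}:
k:     0  1  2  3  4  5  6
g(k):  0  0  0  1  1  1  2
So g(6) = 2.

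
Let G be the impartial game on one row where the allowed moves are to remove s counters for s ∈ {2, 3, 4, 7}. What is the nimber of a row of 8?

Compute g(0), g(1), … for moves {2, 3, 4, 7}:
k:     0  1  2  3  4  5  6  7  8
g(k):  0  0  1  1  2  2  0  3  1
So g(8) = 1.

1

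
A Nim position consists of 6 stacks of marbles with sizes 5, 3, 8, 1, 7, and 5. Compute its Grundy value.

Bitwise XOR of the heap sizes:
  0101  (5)
  0011  (3)
  1000  (8)
  0001  (1)
  0111  (7)
  0101  (5)
  ----
  1101  (13)

13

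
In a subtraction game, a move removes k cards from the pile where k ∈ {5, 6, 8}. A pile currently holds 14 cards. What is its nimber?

Compute g(0), g(1), … for moves {5, 6, 8}:
g(0) = mex{} = 0
g(1) = mex{} = 0
g(2) = mex{} = 0
g(3) = mex{} = 0
g(4) = mex{} = 0
g(5) = mex{0} = 1
g(6) = mex{0} = 1
g(7) = mex{0} = 1
g(8) = mex{0} = 1
g(9) = mex{0} = 1
g(10) = mex{0,1} = 2
g(11) = mex{0,1} = 2
g(12) = mex{0,1} = 2
g(13) = mex{1} = 0
g(14) = mex{1} = 0
So g(14) = 0.

0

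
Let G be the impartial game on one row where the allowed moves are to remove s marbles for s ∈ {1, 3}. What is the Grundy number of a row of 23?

1

Compute g(0), g(1), … for moves {1, 3}:
k:     0  1  2  3  4  5  6  7  8  9 10 11 12 13 14 15 16 17 18 19 20 21 22 23
g(k):  0  1  0  1  0  1  0  1  0  1  0  1  0  1  0  1  0  1  0  1  0  1  0  1
So g(23) = 1.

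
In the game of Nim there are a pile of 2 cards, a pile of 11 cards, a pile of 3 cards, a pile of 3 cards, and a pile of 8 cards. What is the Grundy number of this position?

Write each in binary and XOR column by column:
  0010  (2)
  1011  (11)
  0011  (3)
  0011  (3)
  1000  (8)
  ----
  0001  (1)

1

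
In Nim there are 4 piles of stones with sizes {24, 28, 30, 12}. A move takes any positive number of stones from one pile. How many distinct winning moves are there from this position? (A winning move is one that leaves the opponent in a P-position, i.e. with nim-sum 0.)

3

Write each in binary and XOR column by column:
  11000  (24)
  11100  (28)
  11110  (30)
  01100  (12)
  -----
  10110  (22)
The overall nim-sum is X = 22. A pile of size p has a winning move iff p XOR X < p (reduce it to p XOR X).
  24: 24 XOR 22 = 14 < 24 — winning move (to 14).
  28: 28 XOR 22 = 10 < 28 — winning move (to 10).
  30: 30 XOR 22 = 8 < 30 — winning move (to 8).
  12: 12 XOR 22 = 26 ≥ 12 — no move.
That gives 3 winning moves.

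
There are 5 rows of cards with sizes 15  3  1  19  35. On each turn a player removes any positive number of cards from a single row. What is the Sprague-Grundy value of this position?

Bitwise XOR of the heap sizes:
  001111  (15)
  000011  (3)
  000001  (1)
  010011  (19)
  100011  (35)
  ------
  111101  (61)

61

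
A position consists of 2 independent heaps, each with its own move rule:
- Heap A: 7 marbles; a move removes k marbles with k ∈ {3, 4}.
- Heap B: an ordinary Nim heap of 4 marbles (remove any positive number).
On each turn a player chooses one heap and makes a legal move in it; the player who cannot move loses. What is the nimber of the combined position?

4

Build the Grundy sequence for heap A with g(k) = mex{g(k−s) : s ∈ {3, 4}, s ≤ k}:
k:     0  1  2  3  4  5  6  7
g(k):  0  0  0  1  1  1  2  0
So g(7) = 0.
Heap B is a plain Nim heap of size 4, so its Grundy value is 4.
The value of a disjunctive sum is the nim-sum of the parts.
Combined value = 0 ⊕ 4 = 4.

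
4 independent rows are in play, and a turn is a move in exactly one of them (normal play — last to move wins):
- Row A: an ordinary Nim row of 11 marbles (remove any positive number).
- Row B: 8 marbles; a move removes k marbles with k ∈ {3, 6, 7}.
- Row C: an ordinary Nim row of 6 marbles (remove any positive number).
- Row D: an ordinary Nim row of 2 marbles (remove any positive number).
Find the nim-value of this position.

13

Row A is a plain Nim row of size 11, so its Grundy value is 11.
Grundy values for row B (subtraction set {3, 6, 7}):
g(0) = mex{} = 0
g(1) = mex{} = 0
g(2) = mex{} = 0
g(3) = mex{0} = 1
g(4) = mex{0} = 1
g(5) = mex{0} = 1
g(6) = mex{0,1} = 2
g(7) = mex{0,1} = 2
g(8) = mex{0,1} = 2
So g(8) = 2.
Row C is a plain Nim row of size 6, so its Grundy value is 6.
Row D is a plain Nim row of size 2, so its Grundy value is 2.
By the Sprague-Grundy theorem, the Grundy value of a sum of independent games is the XOR of the component values.
Combined value = 11 ⊕ 2 ⊕ 6 ⊕ 2 = 13.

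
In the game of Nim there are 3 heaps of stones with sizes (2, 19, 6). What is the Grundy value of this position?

23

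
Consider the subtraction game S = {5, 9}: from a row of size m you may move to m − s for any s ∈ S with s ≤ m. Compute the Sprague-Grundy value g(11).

Build the Grundy sequence with g(k) = mex{g(k−s) : s ∈ {5, 9}, s ≤ k}:
k:     0  1  2  3  4  5  6  7  8  9 10 11
g(k):  0  0  0  0  0  1  1  1  1  1  2  2
So g(11) = 2.

2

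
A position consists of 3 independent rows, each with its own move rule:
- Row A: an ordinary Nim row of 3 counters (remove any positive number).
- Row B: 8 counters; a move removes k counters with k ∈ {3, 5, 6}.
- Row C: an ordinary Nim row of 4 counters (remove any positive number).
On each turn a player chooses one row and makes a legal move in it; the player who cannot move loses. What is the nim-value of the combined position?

5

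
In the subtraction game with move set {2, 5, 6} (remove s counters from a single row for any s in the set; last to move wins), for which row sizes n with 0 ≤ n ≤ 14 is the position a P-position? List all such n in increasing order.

Grundy values for subtraction set {2, 5, 6}:
k:     0  1  2  3  4  5  6  7  8  9 10 11 12 13 14
g(k):  0  0  1  1  0  2  1  3  0  2  1  0  0  1  1
The P-positions (g = 0) in 0..14 are 0, 1, 4, 8, 11, 12.

0, 1, 4, 8, 11, 12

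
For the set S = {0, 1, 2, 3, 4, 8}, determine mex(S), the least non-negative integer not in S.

5

The values 0, 1, 2, 3, 4 are all present; 5 is the first non-negative integer missing from the set.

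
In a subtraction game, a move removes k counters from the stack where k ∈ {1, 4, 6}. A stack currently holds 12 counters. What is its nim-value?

Build the Grundy sequence with g(k) = mex{g(k−s) : s ∈ {1, 4, 6}, s ≤ k}:
g(0) = mex{} = 0
g(1) = mex{0} = 1
g(2) = mex{1} = 0
g(3) = mex{0} = 1
g(4) = mex{0,1} = 2
g(5) = mex{1,2} = 0
g(6) = mex{0} = 1
g(7) = mex{1} = 0
g(8) = mex{0,2} = 1
g(9) = mex{0,1} = 2
g(10) = mex{1,2} = 0
g(11) = mex{0} = 1
g(12) = mex{1} = 0
So g(12) = 0.

0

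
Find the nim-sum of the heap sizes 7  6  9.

8

Compute the nim-sum pairwise:
7 ^ 6 = 1
1 ^ 9 = 8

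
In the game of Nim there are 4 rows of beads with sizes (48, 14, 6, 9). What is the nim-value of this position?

Nim-sum: 48 ⊕ 14 ⊕ 6 ⊕ 9 = 49.

49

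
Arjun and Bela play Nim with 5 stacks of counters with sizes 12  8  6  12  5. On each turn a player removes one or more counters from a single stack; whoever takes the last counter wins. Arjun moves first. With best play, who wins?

Bitwise XOR of the heap sizes:
  1100  (12)
  1000  (8)
  0110  (6)
  1100  (12)
  0101  (5)
  ----
  1011  (11)
The nim-sum is 11 ≠ 0, so this is an N-position: the player to move can win; Arjun has a winning move.

Arjun wins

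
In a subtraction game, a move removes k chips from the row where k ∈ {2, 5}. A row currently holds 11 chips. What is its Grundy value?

0

Build the Grundy sequence with g(k) = mex{g(k−s) : s ∈ {2, 5}, s ≤ k}:
k:     0  1  2  3  4  5  6  7  8  9 10 11
g(k):  0  0  1  1  0  2  1  0  0  1  1  0
So g(11) = 0.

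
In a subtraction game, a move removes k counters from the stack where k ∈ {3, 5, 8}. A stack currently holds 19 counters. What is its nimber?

Grundy values for subtraction set {3, 5, 8}:
k:     0  1  2  3  4  5  6  7  8  9 10 11 12 13 14 15 16 17 18 19
g(k):  0  0  0  1  1  1  2  2  2  3  3  0  0  0  1  1  1  2  2  2
So g(19) = 2.

2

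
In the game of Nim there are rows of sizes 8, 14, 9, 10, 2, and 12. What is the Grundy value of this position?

Bitwise XOR of the heap sizes:
  1000  (8)
  1110  (14)
  1001  (9)
  1010  (10)
  0010  (2)
  1100  (12)
  ----
  1011  (11)

11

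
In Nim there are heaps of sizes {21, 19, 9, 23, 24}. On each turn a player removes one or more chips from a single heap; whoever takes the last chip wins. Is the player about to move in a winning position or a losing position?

Losing position

Nim-sum: 21 ⊕ 19 ⊕ 9 ⊕ 23 ⊕ 24 = 0.
The nim-sum is 0, so this is a P-position: the player to move is in a losing position under optimal play.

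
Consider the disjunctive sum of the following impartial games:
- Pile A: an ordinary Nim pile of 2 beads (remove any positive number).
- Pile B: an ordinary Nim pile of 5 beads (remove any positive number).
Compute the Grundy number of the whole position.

Pile A is a plain Nim pile of size 2, so its Grundy value is 2.
Pile B is a plain Nim pile of size 5, so its Grundy value is 5.
The value of a disjunctive sum is the nim-sum of the parts.
Combined value = 2 XOR 5 = 7.

7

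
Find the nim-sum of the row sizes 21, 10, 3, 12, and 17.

1

Compute the nim-sum pairwise:
21 XOR 10 = 31
31 XOR 3 = 28
28 XOR 12 = 16
16 XOR 17 = 1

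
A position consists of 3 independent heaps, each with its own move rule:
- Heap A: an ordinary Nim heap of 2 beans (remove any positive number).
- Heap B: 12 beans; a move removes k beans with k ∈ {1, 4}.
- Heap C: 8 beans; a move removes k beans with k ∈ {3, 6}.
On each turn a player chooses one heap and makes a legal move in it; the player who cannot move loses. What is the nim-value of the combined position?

0

Heap A is a plain Nim heap of size 2, so its Grundy value is 2.
For heap B, compute g(0), g(1), … with moves {1, 4}:
g(0) = mex{} = 0
g(1) = mex{0} = 1
g(2) = mex{1} = 0
g(3) = mex{0} = 1
g(4) = mex{0,1} = 2
g(5) = mex{1,2} = 0
g(6) = mex{0} = 1
g(7) = mex{1} = 0
g(8) = mex{0,2} = 1
g(9) = mex{0,1} = 2
g(10) = mex{1,2} = 0
g(11) = mex{0} = 1
g(12) = mex{1} = 0
So g(12) = 0.
Build the Grundy sequence for heap C with g(k) = mex{g(k−s) : s ∈ {3, 6}, s ≤ k}:
k:     0  1  2  3  4  5  6  7  8
g(k):  0  0  0  1  1  1  2  2  2
So g(8) = 2.
The value of a disjunctive sum is the nim-sum of the parts.
Combined value = 2 XOR 0 XOR 2 = 0.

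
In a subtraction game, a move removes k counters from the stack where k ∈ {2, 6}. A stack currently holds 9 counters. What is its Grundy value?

Compute g(0), g(1), … for moves {2, 6}:
g(0) = mex{} = 0
g(1) = mex{} = 0
g(2) = mex{0} = 1
g(3) = mex{0} = 1
g(4) = mex{1} = 0
g(5) = mex{1} = 0
g(6) = mex{0} = 1
g(7) = mex{0} = 1
g(8) = mex{1} = 0
g(9) = mex{1} = 0
So g(9) = 0.

0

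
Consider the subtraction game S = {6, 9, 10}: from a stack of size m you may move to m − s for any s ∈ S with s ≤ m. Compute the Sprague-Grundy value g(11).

1

Compute g(0), g(1), … for moves {6, 9, 10}:
g(0) = mex{} = 0
g(1) = mex{} = 0
g(2) = mex{} = 0
g(3) = mex{} = 0
g(4) = mex{} = 0
g(5) = mex{} = 0
g(6) = mex{0} = 1
g(7) = mex{0} = 1
g(8) = mex{0} = 1
g(9) = mex{0} = 1
g(10) = mex{0} = 1
g(11) = mex{0} = 1
So g(11) = 1.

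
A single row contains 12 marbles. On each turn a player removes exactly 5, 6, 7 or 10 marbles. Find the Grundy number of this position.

2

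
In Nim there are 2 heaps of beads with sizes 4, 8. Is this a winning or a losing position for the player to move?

Winning position

Write each in binary and XOR column by column:
  0100  (4)
  1000  (8)
  ----
  1100  (12)
The nim-sum is 12 ≠ 0, so this is an N-position: the player to move can win.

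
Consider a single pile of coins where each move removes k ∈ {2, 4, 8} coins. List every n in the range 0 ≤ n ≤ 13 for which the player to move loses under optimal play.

0, 1, 6, 7, 12, 13

Grundy values for subtraction set {2, 4, 8}:
k:     0  1  2  3  4  5  6  7  8  9 10 11 12 13
g(k):  0  0  1  1  2  2  0  0  1  1  2  2  0  0
The P-positions (g = 0) in 0..13 are 0, 1, 6, 7, 12, 13.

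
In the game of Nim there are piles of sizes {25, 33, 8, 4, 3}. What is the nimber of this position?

55

Compute the nim-sum pairwise:
25 XOR 33 = 56
56 XOR 8 = 48
48 XOR 4 = 52
52 XOR 3 = 55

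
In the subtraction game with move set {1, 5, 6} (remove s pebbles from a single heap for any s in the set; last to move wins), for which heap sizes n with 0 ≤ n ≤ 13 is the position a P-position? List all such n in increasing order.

0, 2, 4, 11, 13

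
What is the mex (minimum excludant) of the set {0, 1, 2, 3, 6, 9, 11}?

The values 0, 1, 2, 3 are all present; 4 is the first non-negative integer missing from the set.

4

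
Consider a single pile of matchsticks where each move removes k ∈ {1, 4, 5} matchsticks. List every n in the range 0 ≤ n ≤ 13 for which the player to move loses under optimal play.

0, 2, 8, 10

Grundy values for subtraction set {1, 4, 5}:
g(0) = mex{} = 0
g(1) = mex{0} = 1
g(2) = mex{1} = 0
g(3) = mex{0} = 1
g(4) = mex{0,1} = 2
g(5) = mex{0,1,2} = 3
g(6) = mex{0,1,3} = 2
g(7) = mex{0,1,2} = 3
g(8) = mex{1,2,3} = 0
g(9) = mex{0,2,3} = 1
g(10) = mex{1,2,3} = 0
g(11) = mex{0,2,3} = 1
g(12) = mex{0,1,3} = 2
g(13) = mex{0,1,2} = 3
The P-positions (g = 0) in 0..13 are 0, 2, 8, 10.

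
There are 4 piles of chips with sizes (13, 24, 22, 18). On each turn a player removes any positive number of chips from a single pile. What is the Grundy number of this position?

In binary:
  01101  (13)
  11000  (24)
  10110  (22)
  10010  (18)
  -----
  10001  (17)

17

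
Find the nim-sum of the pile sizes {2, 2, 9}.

9

In binary:
  0010  (2)
  0010  (2)
  1001  (9)
  ----
  1001  (9)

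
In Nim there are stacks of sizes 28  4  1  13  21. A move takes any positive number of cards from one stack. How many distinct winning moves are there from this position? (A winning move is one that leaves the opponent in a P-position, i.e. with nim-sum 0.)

3

Nim-sum: 28 ^ 4 ^ 1 ^ 13 ^ 21 = 1.
The overall nim-sum is X = 1. A stack of size p has a winning move iff p XOR X < p (reduce it to p XOR X).
  28: 28 XOR 1 = 29 ≥ 28 — no move.
  4: 4 XOR 1 = 5 ≥ 4 — no move.
  1: 1 XOR 1 = 0 < 1 — winning move (to 0).
  13: 13 XOR 1 = 12 < 13 — winning move (to 12).
  21: 21 XOR 1 = 20 < 21 — winning move (to 20).
That gives 3 winning moves.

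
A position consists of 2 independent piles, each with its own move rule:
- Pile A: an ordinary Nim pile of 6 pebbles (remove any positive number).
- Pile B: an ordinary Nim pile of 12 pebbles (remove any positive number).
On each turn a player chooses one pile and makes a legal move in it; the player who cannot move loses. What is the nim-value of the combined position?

Pile A is a plain Nim pile of size 6, so its Grundy value is 6.
Pile B is a plain Nim pile of size 12, so its Grundy value is 12.
The value of a disjunctive sum is the nim-sum of the parts.
Combined value = 6 ⊕ 12 = 10.

10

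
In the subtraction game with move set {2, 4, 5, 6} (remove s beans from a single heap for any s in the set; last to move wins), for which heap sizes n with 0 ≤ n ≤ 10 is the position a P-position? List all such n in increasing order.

0, 1, 8, 9

Build the Grundy sequence with g(k) = mex{g(k−s) : s ∈ {2, 4, 5, 6}, s ≤ k}:
k:     0  1  2  3  4  5  6  7  8  9 10
g(k):  0  0  1  1  2  2  3  3  0  0  1
The P-positions (g = 0) in 0..10 are 0, 1, 8, 9.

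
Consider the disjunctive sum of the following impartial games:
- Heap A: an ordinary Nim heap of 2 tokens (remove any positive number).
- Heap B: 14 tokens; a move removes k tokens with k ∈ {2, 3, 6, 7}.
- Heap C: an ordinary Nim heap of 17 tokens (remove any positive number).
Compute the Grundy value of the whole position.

Heap A is a plain Nim heap of size 2, so its Grundy value is 2.
For heap B, compute g(0), g(1), … with moves {2, 3, 6, 7}:
g(0) = mex{} = 0
g(1) = mex{} = 0
g(2) = mex{0} = 1
g(3) = mex{0} = 1
g(4) = mex{0,1} = 2
g(5) = mex{1} = 0
g(6) = mex{0,1,2} = 3
g(7) = mex{0,2} = 1
g(8) = mex{0,1,3} = 2
g(9) = mex{1,3} = 0
g(10) = mex{1,2} = 0
g(11) = mex{0,2} = 1
g(12) = mex{0,3} = 1
g(13) = mex{0,1,3} = 2
g(14) = mex{1,2} = 0
So g(14) = 0.
Heap C is a plain Nim heap of size 17, so its Grundy value is 17.
By the Sprague-Grundy theorem, the Grundy value of a sum of independent games is the XOR of the component values.
Combined value = 2 ⊕ 0 ⊕ 17 = 19.

19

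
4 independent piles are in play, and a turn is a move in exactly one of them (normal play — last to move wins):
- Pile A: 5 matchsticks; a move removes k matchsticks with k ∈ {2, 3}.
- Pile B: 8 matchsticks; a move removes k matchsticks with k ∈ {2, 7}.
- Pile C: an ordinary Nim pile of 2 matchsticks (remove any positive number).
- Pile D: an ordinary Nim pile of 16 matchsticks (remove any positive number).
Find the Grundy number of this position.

16

Build the Grundy sequence for pile A with g(k) = mex{g(k−s) : s ∈ {2, 3}, s ≤ k}:
k:     0  1  2  3  4  5
g(k):  0  0  1  1  2  0
So g(5) = 0.
Build the Grundy sequence for pile B with g(k) = mex{g(k−s) : s ∈ {2, 7}, s ≤ k}:
g(0) = mex{} = 0
g(1) = mex{} = 0
g(2) = mex{0} = 1
g(3) = mex{0} = 1
g(4) = mex{1} = 0
g(5) = mex{1} = 0
g(6) = mex{0} = 1
g(7) = mex{0} = 1
g(8) = mex{0,1} = 2
So g(8) = 2.
Pile C is a plain Nim pile of size 2, so its Grundy value is 2.
Pile D is a plain Nim pile of size 16, so its Grundy value is 16.
The value of a disjunctive sum is the nim-sum of the parts.
Combined value = 0 ⊕ 2 ⊕ 2 ⊕ 16 = 16.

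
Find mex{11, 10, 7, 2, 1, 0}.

3

The values 0, 1, 2 are all present; 3 is the first non-negative integer missing from the set.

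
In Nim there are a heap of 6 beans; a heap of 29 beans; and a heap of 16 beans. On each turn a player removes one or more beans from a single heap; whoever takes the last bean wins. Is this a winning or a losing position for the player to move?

Bitwise XOR of the heap sizes:
  00110  (6)
  11101  (29)
  10000  (16)
  -----
  01011  (11)
The nim-sum is 11 ≠ 0, so this is an N-position: the player to move can win.

Winning position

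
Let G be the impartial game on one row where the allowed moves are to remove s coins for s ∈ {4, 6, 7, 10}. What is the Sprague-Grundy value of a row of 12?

Build the Grundy sequence with g(k) = mex{g(k−s) : s ∈ {4, 6, 7, 10}, s ≤ k}:
k:     0  1  2  3  4  5  6  7  8  9 10 11 12
g(k):  0  0  0  0  1  1  1  1  2  2  2  2  3
So g(12) = 3.

3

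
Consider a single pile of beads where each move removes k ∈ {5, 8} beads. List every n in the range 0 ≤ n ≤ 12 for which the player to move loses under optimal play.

0, 1, 2, 3, 4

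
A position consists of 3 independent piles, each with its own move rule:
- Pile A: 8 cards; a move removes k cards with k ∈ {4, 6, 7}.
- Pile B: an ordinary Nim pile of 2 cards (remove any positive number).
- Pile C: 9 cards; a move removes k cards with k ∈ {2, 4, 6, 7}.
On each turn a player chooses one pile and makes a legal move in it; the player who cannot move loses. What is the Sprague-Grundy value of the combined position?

Grundy values for pile A (subtraction set {4, 6, 7}):
g(0) = mex{} = 0
g(1) = mex{} = 0
g(2) = mex{} = 0
g(3) = mex{} = 0
g(4) = mex{0} = 1
g(5) = mex{0} = 1
g(6) = mex{0} = 1
g(7) = mex{0} = 1
g(8) = mex{0,1} = 2
So g(8) = 2.
Pile B is a plain Nim pile of size 2, so its Grundy value is 2.
Build the Grundy sequence for pile C with g(k) = mex{g(k−s) : s ∈ {2, 4, 6, 7}, s ≤ k}:
k:     0  1  2  3  4  5  6  7  8  9
g(k):  0  0  1  1  2  2  3  3  4  0
So g(9) = 0.
The value of a disjunctive sum is the nim-sum of the parts.
Combined value = 2 ⊕ 2 ⊕ 0 = 0.

0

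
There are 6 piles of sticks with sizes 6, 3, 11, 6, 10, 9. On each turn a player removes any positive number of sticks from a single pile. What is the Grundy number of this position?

11

Compute the nim-sum pairwise:
6 ⊕ 3 = 5
5 ⊕ 11 = 14
14 ⊕ 6 = 8
8 ⊕ 10 = 2
2 ⊕ 9 = 11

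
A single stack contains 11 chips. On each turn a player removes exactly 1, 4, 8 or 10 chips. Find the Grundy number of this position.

Compute g(0), g(1), … for moves {1, 4, 8, 10}:
g(0) = mex{} = 0
g(1) = mex{0} = 1
g(2) = mex{1} = 0
g(3) = mex{0} = 1
g(4) = mex{0,1} = 2
g(5) = mex{1,2} = 0
g(6) = mex{0} = 1
g(7) = mex{1} = 0
g(8) = mex{0,2} = 1
g(9) = mex{0,1} = 2
g(10) = mex{0,1,2} = 3
g(11) = mex{0,1,3} = 2
So g(11) = 2.

2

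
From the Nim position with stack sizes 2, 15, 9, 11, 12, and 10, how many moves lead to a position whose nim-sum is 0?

Nim-sum: 2 ⊕ 15 ⊕ 9 ⊕ 11 ⊕ 12 ⊕ 10 = 9.
The overall nim-sum is X = 9. A stack of size p has a winning move iff p XOR X < p (reduce it to p XOR X).
  2: 2 XOR 9 = 11 ≥ 2 — no move.
  15: 15 XOR 9 = 6 < 15 — winning move (to 6).
  9: 9 XOR 9 = 0 < 9 — winning move (to 0).
  11: 11 XOR 9 = 2 < 11 — winning move (to 2).
  12: 12 XOR 9 = 5 < 12 — winning move (to 5).
  10: 10 XOR 9 = 3 < 10 — winning move (to 3).
That gives 5 winning moves.

5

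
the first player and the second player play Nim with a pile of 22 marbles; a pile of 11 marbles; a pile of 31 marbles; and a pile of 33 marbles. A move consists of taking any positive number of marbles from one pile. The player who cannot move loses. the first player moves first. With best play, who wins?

Write each in binary and XOR column by column:
  010110  (22)
  001011  (11)
  011111  (31)
  100001  (33)
  ------
  100011  (35)
The nim-sum is 35 ≠ 0, so this is an N-position: the player to move can win; the first player has a winning move.

the first player wins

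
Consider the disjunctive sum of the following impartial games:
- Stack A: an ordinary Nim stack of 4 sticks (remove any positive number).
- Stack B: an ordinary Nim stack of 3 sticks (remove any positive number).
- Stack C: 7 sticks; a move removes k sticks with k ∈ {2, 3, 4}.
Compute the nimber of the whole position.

Stack A is a plain Nim stack of size 4, so its Grundy value is 4.
Stack B is a plain Nim stack of size 3, so its Grundy value is 3.
For stack C, compute g(0), g(1), … with moves {2, 3, 4}:
g(0) = mex{} = 0
g(1) = mex{} = 0
g(2) = mex{0} = 1
g(3) = mex{0} = 1
g(4) = mex{0,1} = 2
g(5) = mex{0,1} = 2
g(6) = mex{1,2} = 0
g(7) = mex{1,2} = 0
So g(7) = 0.
By the Sprague-Grundy theorem, the Grundy value of a sum of independent games is the XOR of the component values.
Combined value = 4 ⊕ 3 ⊕ 0 = 7.

7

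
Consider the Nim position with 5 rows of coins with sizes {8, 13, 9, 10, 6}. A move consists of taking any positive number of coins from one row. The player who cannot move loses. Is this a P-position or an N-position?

P-position

Nim-sum: 8 XOR 13 XOR 9 XOR 10 XOR 6 = 0.
The nim-sum is 0, so this is a P-position: the player to move is in a losing position under optimal play.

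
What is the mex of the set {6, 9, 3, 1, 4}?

0 is not in the set, so the mex is 0.

0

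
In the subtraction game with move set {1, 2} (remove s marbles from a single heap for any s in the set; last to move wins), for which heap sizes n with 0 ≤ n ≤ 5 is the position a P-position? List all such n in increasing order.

0, 3

Build the Grundy sequence with g(k) = mex{g(k−s) : s ∈ {1, 2}, s ≤ k}:
k:     0  1  2  3  4  5
g(k):  0  1  2  0  1  2
The P-positions (g = 0) in 0..5 are 0, 3.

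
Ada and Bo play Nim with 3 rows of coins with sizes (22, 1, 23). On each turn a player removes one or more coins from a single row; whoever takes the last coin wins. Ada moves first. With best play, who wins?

Nim-sum: 22 ⊕ 1 ⊕ 23 = 0.
The nim-sum is 0, so this is a P-position: the player to move is in a losing position under optimal play; Ada is about to move from it and so loses — Bo wins.

Bo wins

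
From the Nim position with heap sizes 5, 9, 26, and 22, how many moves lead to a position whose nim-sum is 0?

0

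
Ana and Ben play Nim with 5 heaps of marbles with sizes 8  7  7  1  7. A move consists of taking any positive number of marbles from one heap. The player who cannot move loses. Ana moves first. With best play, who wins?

Ana wins

Compute the nim-sum pairwise:
8 XOR 7 = 15
15 XOR 7 = 8
8 XOR 1 = 9
9 XOR 7 = 14
The nim-sum is 14 ≠ 0, so this is an N-position: the player to move can win; Ana has a winning move.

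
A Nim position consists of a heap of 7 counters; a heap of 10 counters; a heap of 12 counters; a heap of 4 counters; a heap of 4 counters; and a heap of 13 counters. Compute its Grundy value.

12

Bitwise XOR of the heap sizes:
  0111  (7)
  1010  (10)
  1100  (12)
  0100  (4)
  0100  (4)
  1101  (13)
  ----
  1100  (12)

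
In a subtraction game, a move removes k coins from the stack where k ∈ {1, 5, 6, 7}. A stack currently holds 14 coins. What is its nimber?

Compute g(0), g(1), … for moves {1, 5, 6, 7}:
k:     0  1  2  3  4  5  6  7  8  9 10 11 12 13 14
g(k):  0  1  0  1  0  1  2  3  2  3  2  3  0  1  0
So g(14) = 0.

0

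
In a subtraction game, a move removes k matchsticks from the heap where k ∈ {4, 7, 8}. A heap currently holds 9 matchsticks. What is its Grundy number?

2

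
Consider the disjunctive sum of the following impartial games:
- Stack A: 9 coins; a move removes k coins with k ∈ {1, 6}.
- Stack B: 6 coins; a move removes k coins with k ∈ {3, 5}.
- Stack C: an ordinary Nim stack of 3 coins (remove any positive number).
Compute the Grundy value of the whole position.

1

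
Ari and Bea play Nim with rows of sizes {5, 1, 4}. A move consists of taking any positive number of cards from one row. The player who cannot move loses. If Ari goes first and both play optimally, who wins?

Nim-sum: 5 ⊕ 1 ⊕ 4 = 0.
The nim-sum is 0, so this is a P-position: the player to move is in a losing position under optimal play; Ari is about to move from it and so loses — Bea wins.

Bea wins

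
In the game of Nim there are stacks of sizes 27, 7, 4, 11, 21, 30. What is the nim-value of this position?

Nim-sum: 27 XOR 7 XOR 4 XOR 11 XOR 21 XOR 30 = 24.

24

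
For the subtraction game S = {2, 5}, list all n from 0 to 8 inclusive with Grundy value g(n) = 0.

Build the Grundy sequence with g(k) = mex{g(k−s) : s ∈ {2, 5}, s ≤ k}:
k:     0  1  2  3  4  5  6  7  8
g(k):  0  0  1  1  0  2  1  0  0
The P-positions (g = 0) in 0..8 are 0, 1, 4, 7, 8.

0, 1, 4, 7, 8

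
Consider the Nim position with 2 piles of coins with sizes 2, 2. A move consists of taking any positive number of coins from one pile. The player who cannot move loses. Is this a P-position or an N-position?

Compute the nim-sum pairwise:
2 ⊕ 2 = 0
The nim-sum is 0, so this is a P-position: the player to move is in a losing position under optimal play.

P-position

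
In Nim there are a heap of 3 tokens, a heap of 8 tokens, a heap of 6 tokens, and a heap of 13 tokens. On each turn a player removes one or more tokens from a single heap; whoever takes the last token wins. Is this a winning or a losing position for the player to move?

Compute the nim-sum pairwise:
3 ^ 8 = 11
11 ^ 6 = 13
13 ^ 13 = 0
The nim-sum is 0, so this is a P-position: the player to move is in a losing position under optimal play.

Losing position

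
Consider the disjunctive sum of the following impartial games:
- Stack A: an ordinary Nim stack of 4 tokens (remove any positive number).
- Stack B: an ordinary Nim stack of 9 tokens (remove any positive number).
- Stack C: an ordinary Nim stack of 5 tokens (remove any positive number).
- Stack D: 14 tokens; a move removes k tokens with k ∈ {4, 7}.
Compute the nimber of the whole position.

Stack A is a plain Nim stack of size 4, so its Grundy value is 4.
Stack B is a plain Nim stack of size 9, so its Grundy value is 9.
Stack C is a plain Nim stack of size 5, so its Grundy value is 5.
For stack D, compute g(0), g(1), … with moves {4, 7}:
g(0) = mex{} = 0
g(1) = mex{} = 0
g(2) = mex{} = 0
g(3) = mex{} = 0
g(4) = mex{0} = 1
g(5) = mex{0} = 1
g(6) = mex{0} = 1
g(7) = mex{0} = 1
g(8) = mex{0,1} = 2
g(9) = mex{0,1} = 2
g(10) = mex{0,1} = 2
g(11) = mex{1} = 0
g(12) = mex{1,2} = 0
g(13) = mex{1,2} = 0
g(14) = mex{1,2} = 0
So g(14) = 0.
The value of a disjunctive sum is the nim-sum of the parts.
Combined value = 4 XOR 9 XOR 5 XOR 0 = 8.

8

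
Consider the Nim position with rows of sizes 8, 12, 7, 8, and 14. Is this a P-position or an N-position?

N-position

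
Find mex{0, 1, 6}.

2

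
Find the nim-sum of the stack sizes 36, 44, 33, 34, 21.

Bitwise XOR of the heap sizes:
  100100  (36)
  101100  (44)
  100001  (33)
  100010  (34)
  010101  (21)
  ------
  011110  (30)

30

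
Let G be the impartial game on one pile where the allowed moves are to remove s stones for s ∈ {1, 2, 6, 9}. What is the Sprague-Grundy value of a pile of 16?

Build the Grundy sequence with g(k) = mex{g(k−s) : s ∈ {1, 2, 6, 9}, s ≤ k}:
k:     0  1  2  3  4  5  6  7  8  9 10 11 12 13 14 15 16
g(k):  0  1  2  0  1  2  3  0  1  2  0  1  2  3  0  1  2
So g(16) = 2.

2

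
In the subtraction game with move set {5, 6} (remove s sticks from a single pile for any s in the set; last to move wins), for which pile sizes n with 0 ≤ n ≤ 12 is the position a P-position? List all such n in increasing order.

0, 1, 2, 3, 4, 11, 12

Compute g(0), g(1), … for moves {5, 6}:
k:     0  1  2  3  4  5  6  7  8  9 10 11 12
g(k):  0  0  0  0  0  1  1  1  1  1  2  0  0
The P-positions (g = 0) in 0..12 are 0, 1, 2, 3, 4, 11, 12.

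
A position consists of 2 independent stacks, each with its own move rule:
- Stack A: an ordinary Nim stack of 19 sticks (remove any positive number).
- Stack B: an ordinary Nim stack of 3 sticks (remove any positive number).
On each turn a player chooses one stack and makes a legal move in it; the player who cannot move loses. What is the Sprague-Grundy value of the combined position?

Stack A is a plain Nim stack of size 19, so its Grundy value is 19.
Stack B is a plain Nim stack of size 3, so its Grundy value is 3.
By the Sprague-Grundy theorem, the Grundy value of a sum of independent games is the XOR of the component values.
Combined value = 19 XOR 3 = 16.

16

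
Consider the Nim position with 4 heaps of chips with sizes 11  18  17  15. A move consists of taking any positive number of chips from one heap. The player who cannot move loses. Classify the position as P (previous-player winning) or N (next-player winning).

N-position

Nim-sum: 11 ⊕ 18 ⊕ 17 ⊕ 15 = 7.
The nim-sum is 7 ≠ 0, so this is an N-position: the player to move can win.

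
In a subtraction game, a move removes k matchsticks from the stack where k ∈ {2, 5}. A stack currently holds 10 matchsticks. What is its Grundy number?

1

Grundy values for subtraction set {2, 5}:
g(0) = mex{} = 0
g(1) = mex{} = 0
g(2) = mex{0} = 1
g(3) = mex{0} = 1
g(4) = mex{1} = 0
g(5) = mex{0,1} = 2
g(6) = mex{0} = 1
g(7) = mex{1,2} = 0
g(8) = mex{1} = 0
g(9) = mex{0} = 1
g(10) = mex{0,2} = 1
So g(10) = 1.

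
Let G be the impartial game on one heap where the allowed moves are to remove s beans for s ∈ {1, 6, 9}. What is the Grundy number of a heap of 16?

Build the Grundy sequence with g(k) = mex{g(k−s) : s ∈ {1, 6, 9}, s ≤ k}:
k:     0  1  2  3  4  5  6  7  8  9 10 11 12 13 14 15 16
g(k):  0  1  0  1  0  1  2  0  1  2  3  2  0  1  0  1  2
So g(16) = 2.

2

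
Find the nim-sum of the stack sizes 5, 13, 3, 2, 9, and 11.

11

In binary:
  0101  (5)
  1101  (13)
  0011  (3)
  0010  (2)
  1001  (9)
  1011  (11)
  ----
  1011  (11)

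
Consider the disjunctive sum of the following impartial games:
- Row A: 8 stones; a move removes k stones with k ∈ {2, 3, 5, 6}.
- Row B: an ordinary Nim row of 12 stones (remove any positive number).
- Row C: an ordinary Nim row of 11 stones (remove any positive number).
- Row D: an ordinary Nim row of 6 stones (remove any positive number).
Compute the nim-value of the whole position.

1

Grundy values for row A (subtraction set {2, 3, 5, 6}):
g(0) = mex{} = 0
g(1) = mex{} = 0
g(2) = mex{0} = 1
g(3) = mex{0} = 1
g(4) = mex{0,1} = 2
g(5) = mex{0,1} = 2
g(6) = mex{0,1,2} = 3
g(7) = mex{0,1,2} = 3
g(8) = mex{1,2,3} = 0
So g(8) = 0.
Row B is a plain Nim row of size 12, so its Grundy value is 12.
Row C is a plain Nim row of size 11, so its Grundy value is 11.
Row D is a plain Nim row of size 6, so its Grundy value is 6.
By the Sprague-Grundy theorem, the Grundy value of a sum of independent games is the XOR of the component values.
Combined value = 0 ⊕ 12 ⊕ 11 ⊕ 6 = 1.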